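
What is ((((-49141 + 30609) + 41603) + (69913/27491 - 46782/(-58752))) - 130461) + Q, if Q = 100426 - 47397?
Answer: -4877546806123/89730624 ≈ -54358.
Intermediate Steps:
Q = 53029
((((-49141 + 30609) + 41603) + (69913/27491 - 46782/(-58752))) - 130461) + Q = ((((-49141 + 30609) + 41603) + (69913/27491 - 46782/(-58752))) - 130461) + 53029 = (((-18532 + 41603) + (69913*(1/27491) - 46782*(-1/58752))) - 130461) + 53029 = ((23071 + (69913/27491 + 2599/3264)) - 130461) + 53029 = ((23071 + 299645141/89730624) - 130461) + 53029 = (2070474871445/89730624 - 130461) + 53029 = -9635872066219/89730624 + 53029 = -4877546806123/89730624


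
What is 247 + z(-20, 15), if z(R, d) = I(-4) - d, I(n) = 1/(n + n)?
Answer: 1855/8 ≈ 231.88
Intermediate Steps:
I(n) = 1/(2*n)
z(R, d) = -⅛ - d (z(R, d) = (½)/(-4) - d = (½)*(-¼) - d = -⅛ - d)
247 + z(-20, 15) = 247 + (-⅛ - 1*15) = 247 + (-⅛ - 15) = 247 - 121/8 = 1855/8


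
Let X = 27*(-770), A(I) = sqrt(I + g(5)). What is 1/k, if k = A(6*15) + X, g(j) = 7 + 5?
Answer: -3465/72037333 - sqrt(102)/432223998 ≈ -4.8123e-5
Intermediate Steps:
g(j) = 12
A(I) = sqrt(12 + I) (A(I) = sqrt(I + 12) = sqrt(12 + I))
X = -20790
k = -20790 + sqrt(102) (k = sqrt(12 + 6*15) - 20790 = sqrt(12 + 90) - 20790 = sqrt(102) - 20790 = -20790 + sqrt(102) ≈ -20780.)
1/k = 1/(-20790 + sqrt(102))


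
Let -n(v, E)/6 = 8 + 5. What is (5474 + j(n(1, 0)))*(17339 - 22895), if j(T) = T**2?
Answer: -64216248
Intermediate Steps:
n(v, E) = -78 (n(v, E) = -6*(8 + 5) = -6*13 = -78)
(5474 + j(n(1, 0)))*(17339 - 22895) = (5474 + (-78)**2)*(17339 - 22895) = (5474 + 6084)*(-5556) = 11558*(-5556) = -64216248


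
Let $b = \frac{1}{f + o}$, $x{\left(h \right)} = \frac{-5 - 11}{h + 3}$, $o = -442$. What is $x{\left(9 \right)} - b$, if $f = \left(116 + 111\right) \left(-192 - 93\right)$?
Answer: $- \frac{260545}{195411} \approx -1.3333$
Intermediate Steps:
$f = -64695$ ($f = 227 \left(-285\right) = -64695$)
$x{\left(h \right)} = - \frac{16}{3 + h}$
$b = - \frac{1}{65137}$ ($b = \frac{1}{-64695 - 442} = \frac{1}{-65137} = - \frac{1}{65137} \approx -1.5352 \cdot 10^{-5}$)
$x{\left(9 \right)} - b = - \frac{16}{3 + 9} - - \frac{1}{65137} = - \frac{16}{12} + \frac{1}{65137} = \left(-16\right) \frac{1}{12} + \frac{1}{65137} = - \frac{4}{3} + \frac{1}{65137} = - \frac{260545}{195411}$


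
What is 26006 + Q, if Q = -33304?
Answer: -7298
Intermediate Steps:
26006 + Q = 26006 - 33304 = -7298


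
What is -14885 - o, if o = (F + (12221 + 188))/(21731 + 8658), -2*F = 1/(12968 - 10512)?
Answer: -2221956334687/149270768 ≈ -14885.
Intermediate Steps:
F = -1/4912 (F = -1/(2*(12968 - 10512)) = -½/2456 = -½*1/2456 = -1/4912 ≈ -0.00020358)
o = 60953007/149270768 (o = (-1/4912 + (12221 + 188))/(21731 + 8658) = (-1/4912 + 12409)/30389 = (60953007/4912)*(1/30389) = 60953007/149270768 ≈ 0.40834)
-14885 - o = -14885 - 1*60953007/149270768 = -14885 - 60953007/149270768 = -2221956334687/149270768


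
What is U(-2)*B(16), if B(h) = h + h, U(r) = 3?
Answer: 96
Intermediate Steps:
B(h) = 2*h
U(-2)*B(16) = 3*(2*16) = 3*32 = 96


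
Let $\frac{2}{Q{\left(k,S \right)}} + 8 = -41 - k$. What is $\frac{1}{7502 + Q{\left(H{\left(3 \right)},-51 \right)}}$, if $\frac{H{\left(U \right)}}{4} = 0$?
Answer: $\frac{49}{367596} \approx 0.0001333$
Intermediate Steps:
$H{\left(U \right)} = 0$ ($H{\left(U \right)} = 4 \cdot 0 = 0$)
$Q{\left(k,S \right)} = \frac{2}{-49 - k}$ ($Q{\left(k,S \right)} = \frac{2}{-8 - \left(41 + k\right)} = \frac{2}{-49 - k}$)
$\frac{1}{7502 + Q{\left(H{\left(3 \right)},-51 \right)}} = \frac{1}{7502 - \frac{2}{49 + 0}} = \frac{1}{7502 - \frac{2}{49}} = \frac{1}{\frac{367596}{49}} = \frac{49}{367596}$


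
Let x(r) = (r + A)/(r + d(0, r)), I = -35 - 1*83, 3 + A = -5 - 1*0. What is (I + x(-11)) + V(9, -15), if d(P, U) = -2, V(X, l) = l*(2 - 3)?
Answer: -1320/13 ≈ -101.54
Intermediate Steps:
A = -8 (A = -3 + (-5 - 1*0) = -3 + (-5 + 0) = -3 - 5 = -8)
V(X, l) = -l (V(X, l) = l*(-1) = -l)
I = -118 (I = -35 - 83 = -118)
x(r) = (-8 + r)/(-2 + r) (x(r) = (r - 8)/(r - 2) = (-8 + r)/(-2 + r))
(I + x(-11)) + V(9, -15) = (-118 + (-8 - 11)/(-2 - 11)) - 1*(-15) = (-118 - 19/(-13)) + 15 = (-118 - 1/13*(-19)) + 15 = (-118 + 19/13) + 15 = -1515/13 + 15 = -1320/13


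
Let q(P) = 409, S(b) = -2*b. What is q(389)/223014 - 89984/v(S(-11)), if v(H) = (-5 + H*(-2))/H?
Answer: 441489239113/10927686 ≈ 40401.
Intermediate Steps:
v(H) = (-5 - 2*H)/H
q(389)/223014 - 89984/v(S(-11)) = 409/223014 - 89984/(-2 - 5/((-2*(-11)))) = 409*(1/223014) - 89984/(-2 - 5/22) = 409/223014 - 89984/(-2 - 5*1/22) = 409/223014 - 89984/(-2 - 5/22) = 409/223014 - 89984/(-49/22) = 409/223014 - 89984*(-22/49) = 409/223014 + 1979648/49 = 441489239113/10927686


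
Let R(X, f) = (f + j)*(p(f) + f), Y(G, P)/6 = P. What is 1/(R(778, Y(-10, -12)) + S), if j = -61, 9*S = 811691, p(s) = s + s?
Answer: 9/1070243 ≈ 8.4093e-6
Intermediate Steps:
p(s) = 2*s
S = 811691/9 (S = (1/9)*811691 = 811691/9 ≈ 90188.)
Y(G, P) = 6*P
R(X, f) = 3*f*(-61 + f) (R(X, f) = (f - 61)*(2*f + f) = (-61 + f)*(3*f) = 3*f*(-61 + f))
1/(R(778, Y(-10, -12)) + S) = 1/(3*(6*(-12))*(-61 + 6*(-12)) + 811691/9) = 1/(3*(-72)*(-61 - 72) + 811691/9) = 1/(3*(-72)*(-133) + 811691/9) = 1/(28728 + 811691/9) = 1/(1070243/9) = 9/1070243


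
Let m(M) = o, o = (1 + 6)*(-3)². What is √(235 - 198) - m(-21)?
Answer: -63 + √37 ≈ -56.917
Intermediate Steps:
o = 63 (o = 7*9 = 63)
m(M) = 63
√(235 - 198) - m(-21) = √(235 - 198) - 1*63 = √37 - 63 = -63 + √37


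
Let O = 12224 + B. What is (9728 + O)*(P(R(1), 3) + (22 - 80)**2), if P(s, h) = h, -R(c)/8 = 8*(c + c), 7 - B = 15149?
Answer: 22929270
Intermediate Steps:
B = -15142 (B = 7 - 1*15149 = 7 - 15149 = -15142)
R(c) = -128*c (R(c) = -64*(c + c) = -64*2*c = -128*c)
O = -2918 (O = 12224 - 15142 = -2918)
(9728 + O)*(P(R(1), 3) + (22 - 80)**2) = (9728 - 2918)*(3 + (22 - 80)**2) = 6810*(3 + (-58)**2) = 6810*(3 + 3364) = 6810*3367 = 22929270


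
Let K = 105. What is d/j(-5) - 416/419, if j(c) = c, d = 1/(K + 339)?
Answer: -923939/930180 ≈ -0.99329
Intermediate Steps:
d = 1/444 (d = 1/(105 + 339) = 1/444 ≈ 0.0022523)
d/j(-5) - 416/419 = (1/444)/(-5) - 416/419 = (1/444)*(-⅕) - 416*1/419 = -1/2220 - 416/419 = -923939/930180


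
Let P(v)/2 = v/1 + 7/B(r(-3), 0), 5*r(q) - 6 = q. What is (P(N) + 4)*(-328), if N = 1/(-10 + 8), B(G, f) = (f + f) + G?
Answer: -25912/3 ≈ -8637.3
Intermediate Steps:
r(q) = 6/5 + q/5
B(G, f) = G + 2*f (B(G, f) = 2*f + G = G + 2*f)
N = -½ (N = 1/(-2) = -½ ≈ -0.50000)
P(v) = 70/3 + 2*v (P(v) = 2*(v/1 + 7/((6/5 + (⅕)*(-3)) + 2*0)) = 2*(v*1 + 7/((6/5 - ⅗) + 0)) = 2*(v + 7/(⅗ + 0)) = 2*(v + 7/(⅗)) = 2*(v + 7*(5/3)) = 2*(v + 35/3) = 2*(35/3 + v) = 70/3 + 2*v)
(P(N) + 4)*(-328) = ((70/3 + 2*(-½)) + 4)*(-328) = ((70/3 - 1) + 4)*(-328) = (67/3 + 4)*(-328) = (79/3)*(-328) = -25912/3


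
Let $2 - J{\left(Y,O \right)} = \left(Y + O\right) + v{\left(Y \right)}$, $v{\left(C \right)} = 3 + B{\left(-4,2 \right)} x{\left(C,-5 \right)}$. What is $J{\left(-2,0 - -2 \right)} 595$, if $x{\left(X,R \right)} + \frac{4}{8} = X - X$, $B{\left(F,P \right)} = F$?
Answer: $-1785$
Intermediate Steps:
$x{\left(X,R \right)} = - \frac{1}{2}$ ($x{\left(X,R \right)} = - \frac{1}{2} + \left(X - X\right) = - \frac{1}{2} + 0 = - \frac{1}{2}$)
$v{\left(C \right)} = 5$ ($v{\left(C \right)} = 3 - -2 = 3 + 2 = 5$)
$J{\left(Y,O \right)} = -3 - O - Y$ ($J{\left(Y,O \right)} = 2 - \left(\left(Y + O\right) + 5\right) = 2 - \left(\left(O + Y\right) + 5\right) = 2 - \left(5 + O + Y\right) = -3 - O - Y$)
$J{\left(-2,0 - -2 \right)} 595 = \left(-3 - \left(0 - -2\right) - -2\right) 595 = \left(-3 - \left(0 + 2\right) + 2\right) 595 = \left(-3 - 2 + 2\right) 595 = \left(-3\right) 595 = -1785$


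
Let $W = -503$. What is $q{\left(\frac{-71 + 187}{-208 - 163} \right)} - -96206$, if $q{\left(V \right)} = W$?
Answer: $95703$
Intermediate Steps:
$q{\left(V \right)} = -503$
$q{\left(\frac{-71 + 187}{-208 - 163} \right)} - -96206 = -503 - -96206 = -503 + 96206 = 95703$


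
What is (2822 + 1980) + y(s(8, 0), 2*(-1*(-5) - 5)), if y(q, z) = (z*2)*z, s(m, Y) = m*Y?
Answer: 4802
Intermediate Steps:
s(m, Y) = Y*m
y(q, z) = 2*z**2 (y(q, z) = (2*z)*z = 2*z**2)
(2822 + 1980) + y(s(8, 0), 2*(-1*(-5) - 5)) = (2822 + 1980) + 2*(2*(-1*(-5) - 5))**2 = 4802 + 2*(2*(5 - 5))**2 = 4802 + 2*(2*0)**2 = 4802 + 2*0**2 = 4802 + 2*0 = 4802 + 0 = 4802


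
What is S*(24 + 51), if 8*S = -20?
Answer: -375/2 ≈ -187.50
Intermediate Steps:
S = -5/2 (S = (1/8)*(-20) = -5/2 ≈ -2.5000)
S*(24 + 51) = -5*(24 + 51)/2 = -5/2*75 = -375/2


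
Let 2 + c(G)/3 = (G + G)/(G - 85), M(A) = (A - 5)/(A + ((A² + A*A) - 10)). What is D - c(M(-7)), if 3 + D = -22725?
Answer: -52237902/2299 ≈ -22722.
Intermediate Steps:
D = -22728 (D = -3 - 22725 = -22728)
M(A) = (-5 + A)/(-10 + A + 2*A²) (M(A) = (-5 + A)/(A + ((A² + A²) - 10)) = (-5 + A)/(A + (2*A² - 10)) = (-5 + A)/(A + (-10 + 2*A²)) = (-5 + A)/(-10 + A + 2*A²))
c(G) = -6 + 6*G/(-85 + G) (c(G) = -6 + 3*((G + G)/(G - 85)) = -6 + 3*((2*G)/(-85 + G)) = -6 + 3*(2*G/(-85 + G)) = -6 + 6*G/(-85 + G))
D - c(M(-7)) = -22728 - 510/(-85 + (-5 - 7)/(-10 - 7 + 2*(-7)²)) = -22728 - 510/(-85 - 12/(-10 - 7 + 2*49)) = -22728 - 510/(-85 - 12/(-10 - 7 + 98)) = -22728 - 510/(-85 - 12/81) = -22728 - 510/(-85 + (1/81)*(-12)) = -22728 - 510/(-85 - 4/27) = -22728 - 510/(-2299/27) = -22728 - 510*(-27)/2299 = -22728 - 1*(-13770/2299) = -22728 + 13770/2299 = -52237902/2299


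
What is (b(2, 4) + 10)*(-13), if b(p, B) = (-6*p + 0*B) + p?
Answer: 0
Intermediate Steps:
b(p, B) = -5*p (b(p, B) = (-6*p + 0) + p = -6*p + p = -5*p)
(b(2, 4) + 10)*(-13) = (-5*2 + 10)*(-13) = (-10 + 10)*(-13) = 0*(-13) = 0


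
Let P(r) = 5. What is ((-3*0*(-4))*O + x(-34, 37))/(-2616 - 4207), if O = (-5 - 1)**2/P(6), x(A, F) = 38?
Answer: -38/6823 ≈ -0.0055694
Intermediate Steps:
O = 36/5 (O = (-5 - 1)**2/5 = (-6)**2*(1/5) = 36*(1/5) = 36/5 ≈ 7.2000)
((-3*0*(-4))*O + x(-34, 37))/(-2616 - 4207) = ((-3*0*(-4))*(36/5) + 38)/(-2616 - 4207) = ((0*(-4))*(36/5) + 38)/(-6823) = (0*(36/5) + 38)*(-1/6823) = (0 + 38)*(-1/6823) = 38*(-1/6823) = -38/6823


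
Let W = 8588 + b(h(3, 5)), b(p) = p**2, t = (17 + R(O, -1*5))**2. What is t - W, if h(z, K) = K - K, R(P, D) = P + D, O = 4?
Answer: -8332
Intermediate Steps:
R(P, D) = D + P
h(z, K) = 0
t = 256 (t = (17 + (-1*5 + 4))**2 = (17 + (-5 + 4))**2 = (17 - 1)**2 = 16**2 = 256)
W = 8588 (W = 8588 + 0**2 = 8588 + 0 = 8588)
t - W = 256 - 1*8588 = 256 - 8588 = -8332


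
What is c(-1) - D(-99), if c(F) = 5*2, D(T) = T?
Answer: 109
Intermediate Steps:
c(F) = 10
c(-1) - D(-99) = 10 - 1*(-99) = 10 + 99 = 109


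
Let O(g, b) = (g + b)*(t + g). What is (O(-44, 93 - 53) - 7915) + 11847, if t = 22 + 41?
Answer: 3856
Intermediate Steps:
t = 63
O(g, b) = (63 + g)*(b + g) (O(g, b) = (g + b)*(63 + g) = (b + g)*(63 + g) = (63 + g)*(b + g))
(O(-44, 93 - 53) - 7915) + 11847 = (((-44)**2 + 63*(93 - 53) + 63*(-44) + (93 - 53)*(-44)) - 7915) + 11847 = ((1936 + 63*40 - 2772 + 40*(-44)) - 7915) + 11847 = ((1936 + 2520 - 2772 - 1760) - 7915) + 11847 = (-76 - 7915) + 11847 = -7991 + 11847 = 3856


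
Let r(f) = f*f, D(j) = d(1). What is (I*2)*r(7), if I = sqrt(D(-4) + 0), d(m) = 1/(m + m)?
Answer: 49*sqrt(2) ≈ 69.297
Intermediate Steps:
d(m) = 1/(2*m)
D(j) = 1/2 (D(j) = (1/2)/1 = (1/2)*1 = 1/2)
r(f) = f**2
I = sqrt(2)/2 (I = sqrt(1/2 + 0) = sqrt(1/2) = sqrt(2)/2 ≈ 0.70711)
(I*2)*r(7) = ((sqrt(2)/2)*2)*7**2 = sqrt(2)*49 = 49*sqrt(2)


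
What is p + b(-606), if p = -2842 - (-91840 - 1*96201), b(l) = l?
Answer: 184593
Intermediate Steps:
p = 185199 (p = -2842 - (-91840 - 96201) = -2842 - 1*(-188041) = -2842 + 188041 = 185199)
p + b(-606) = 185199 - 606 = 184593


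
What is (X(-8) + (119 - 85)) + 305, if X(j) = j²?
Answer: 403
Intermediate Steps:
(X(-8) + (119 - 85)) + 305 = ((-8)² + (119 - 85)) + 305 = (64 + 34) + 305 = 98 + 305 = 403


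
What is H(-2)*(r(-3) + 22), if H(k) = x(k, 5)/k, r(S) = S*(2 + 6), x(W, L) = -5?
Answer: -5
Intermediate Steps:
r(S) = 8*S (r(S) = S*8 = 8*S)
H(k) = -5/k
H(-2)*(r(-3) + 22) = (-5/(-2))*(8*(-3) + 22) = (-5*(-½))*(-24 + 22) = (5/2)*(-2) = -5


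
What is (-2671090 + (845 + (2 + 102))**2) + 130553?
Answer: -1639936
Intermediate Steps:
(-2671090 + (845 + (2 + 102))**2) + 130553 = (-2671090 + (845 + 104)**2) + 130553 = (-2671090 + 949**2) + 130553 = (-2671090 + 900601) + 130553 = -1770489 + 130553 = -1639936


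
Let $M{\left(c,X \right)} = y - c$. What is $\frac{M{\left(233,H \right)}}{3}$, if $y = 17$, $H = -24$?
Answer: $-72$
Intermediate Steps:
$M{\left(c,X \right)} = 17 - c$
$\frac{M{\left(233,H \right)}}{3} = \frac{17 - 233}{3} = \frac{1}{3} \left(-216\right) = -72$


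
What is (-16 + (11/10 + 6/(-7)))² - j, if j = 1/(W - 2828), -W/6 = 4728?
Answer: 2372083704/9553775 ≈ 248.29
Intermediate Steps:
W = -28368 (W = -6*4728 = -28368)
j = -1/31196 (j = 1/(-28368 - 2828) = 1/(-31196) = -1/31196 ≈ -3.2055e-5)
(-16 + (11/10 + 6/(-7)))² - j = (-16 + (11/10 + 6/(-7)))² - 1*(-1/31196) = (-16 + (11*(⅒) + 6*(-⅐)))² + 1/31196 = (-16 + (11/10 - 6/7))² + 1/31196 = (-16 + 17/70)² + 1/31196 = (-1103/70)² + 1/31196 = 1216609/4900 + 1/31196 = 2372083704/9553775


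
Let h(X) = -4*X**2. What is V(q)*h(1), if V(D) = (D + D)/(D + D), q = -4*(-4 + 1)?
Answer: -4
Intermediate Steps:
q = 12 (q = -4*(-3) = 12)
V(D) = 1 (V(D) = (2*D)/((2*D)) = (2*D)*(1/(2*D)) = 1)
V(q)*h(1) = 1*(-4*1**2) = 1*(-4*1) = 1*(-4) = -4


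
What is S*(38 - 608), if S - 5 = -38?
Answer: 18810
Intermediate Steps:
S = -33 (S = 5 - 38 = -33)
S*(38 - 608) = -33*(38 - 608) = -33*(-570) = 18810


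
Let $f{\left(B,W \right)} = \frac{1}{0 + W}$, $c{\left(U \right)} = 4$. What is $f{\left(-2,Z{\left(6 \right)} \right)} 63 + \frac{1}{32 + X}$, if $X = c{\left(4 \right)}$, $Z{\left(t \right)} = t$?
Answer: $\frac{379}{36} \approx 10.528$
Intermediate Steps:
$X = 4$
$f{\left(B,W \right)} = \frac{1}{W}$
$f{\left(-2,Z{\left(6 \right)} \right)} 63 + \frac{1}{32 + X} = \frac{1}{6} \cdot 63 + \frac{1}{32 + 4} = \frac{1}{6} \cdot 63 + \frac{1}{36} = \frac{21}{2} + \frac{1}{36} = \frac{379}{36}$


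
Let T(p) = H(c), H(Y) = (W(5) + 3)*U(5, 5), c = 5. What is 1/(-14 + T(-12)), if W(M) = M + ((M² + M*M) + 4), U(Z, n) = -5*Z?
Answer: -1/1564 ≈ -0.00063939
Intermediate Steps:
W(M) = 4 + M + 2*M² (W(M) = M + ((M² + M²) + 4) = M + (2*M² + 4) = M + (4 + 2*M²) = 4 + M + 2*M²)
H(Y) = -1550 (H(Y) = ((4 + 5 + 2*5²) + 3)*(-5*5) = ((4 + 5 + 2*25) + 3)*(-25) = ((4 + 5 + 50) + 3)*(-25) = (59 + 3)*(-25) = 62*(-25) = -1550)
T(p) = -1550
1/(-14 + T(-12)) = 1/(-14 - 1550) = 1/(-1564) = -1/1564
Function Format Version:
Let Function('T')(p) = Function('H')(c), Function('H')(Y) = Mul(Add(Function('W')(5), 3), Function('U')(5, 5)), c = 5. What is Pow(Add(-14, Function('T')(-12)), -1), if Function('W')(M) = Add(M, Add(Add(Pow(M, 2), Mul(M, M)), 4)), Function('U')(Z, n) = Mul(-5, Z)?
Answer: Rational(-1, 1564) ≈ -0.00063939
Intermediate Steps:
Function('W')(M) = Add(4, M, Mul(2, Pow(M, 2))) (Function('W')(M) = Add(M, Add(Add(Pow(M, 2), Pow(M, 2)), 4)) = Add(M, Add(Mul(2, Pow(M, 2)), 4)) = Add(M, Add(4, Mul(2, Pow(M, 2)))) = Add(4, M, Mul(2, Pow(M, 2))))
Function('H')(Y) = -1550 (Function('H')(Y) = Mul(Add(Add(4, 5, Mul(2, Pow(5, 2))), 3), Mul(-5, 5)) = Mul(Add(Add(4, 5, Mul(2, 25)), 3), -25) = Mul(Add(Add(4, 5, 50), 3), -25) = Mul(Add(59, 3), -25) = Mul(62, -25) = -1550)
Function('T')(p) = -1550
Pow(Add(-14, Function('T')(-12)), -1) = Pow(Add(-14, -1550), -1) = Pow(-1564, -1) = Rational(-1, 1564)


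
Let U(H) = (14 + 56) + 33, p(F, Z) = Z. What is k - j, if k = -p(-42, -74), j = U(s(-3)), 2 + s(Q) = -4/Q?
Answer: -29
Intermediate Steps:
s(Q) = -2 - 4/Q
U(H) = 103 (U(H) = 70 + 33 = 103)
j = 103
k = 74 (k = -1*(-74) = 74)
k - j = 74 - 1*103 = 74 - 103 = -29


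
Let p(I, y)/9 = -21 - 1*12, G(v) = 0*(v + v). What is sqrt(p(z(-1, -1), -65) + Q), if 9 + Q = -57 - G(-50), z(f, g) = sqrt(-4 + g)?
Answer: 11*I*sqrt(3) ≈ 19.053*I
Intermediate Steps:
G(v) = 0 (G(v) = 0*(2*v) = 0)
p(I, y) = -297 (p(I, y) = 9*(-21 - 1*12) = 9*(-21 - 12) = 9*(-33) = -297)
Q = -66 (Q = -9 + (-57 - 1*0) = -9 + (-57 + 0) = -9 - 57 = -66)
sqrt(p(z(-1, -1), -65) + Q) = sqrt(-297 - 66) = sqrt(-363) = 11*I*sqrt(3)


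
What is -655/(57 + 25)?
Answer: -655/82 ≈ -7.9878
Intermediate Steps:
-655/(57 + 25) = -655/82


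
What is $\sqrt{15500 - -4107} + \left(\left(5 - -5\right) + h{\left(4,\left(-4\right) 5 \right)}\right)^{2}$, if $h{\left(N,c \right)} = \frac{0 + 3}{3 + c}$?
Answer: $\frac{27889}{289} + \sqrt{19607} \approx 236.53$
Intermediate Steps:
$h{\left(N,c \right)} = \frac{3}{3 + c}$
$\sqrt{15500 - -4107} + \left(\left(5 - -5\right) + h{\left(4,\left(-4\right) 5 \right)}\right)^{2} = \sqrt{15500 - -4107} + \left(\left(5 - -5\right) + \frac{3}{3 - 20}\right)^{2} = \sqrt{15500 + 4107} + \left(\left(5 + 5\right) + \frac{3}{3 - 20}\right)^{2} = \sqrt{19607} + \left(10 + \frac{3}{-17}\right)^{2} = \sqrt{19607} + \left(10 + 3 \left(- \frac{1}{17}\right)\right)^{2} = \sqrt{19607} + \left(10 - \frac{3}{17}\right)^{2} = \sqrt{19607} + \left(\frac{167}{17}\right)^{2} = \sqrt{19607} + \frac{27889}{289} = \frac{27889}{289} + \sqrt{19607}$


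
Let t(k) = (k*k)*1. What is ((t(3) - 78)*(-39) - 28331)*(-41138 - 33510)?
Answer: 1913974720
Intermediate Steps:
t(k) = k² (t(k) = k²*1 = k²)
((t(3) - 78)*(-39) - 28331)*(-41138 - 33510) = ((3² - 78)*(-39) - 28331)*(-41138 - 33510) = ((9 - 78)*(-39) - 28331)*(-74648) = (-69*(-39) - 28331)*(-74648) = (2691 - 28331)*(-74648) = -25640*(-74648) = 1913974720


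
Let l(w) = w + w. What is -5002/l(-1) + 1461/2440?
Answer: 6103901/2440 ≈ 2501.6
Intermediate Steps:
l(w) = 2*w
-5002/l(-1) + 1461/2440 = -5002/(2*(-1)) + 1461/2440 = -5002/(-2) + 1461*(1/2440) = -5002*(-½) + 1461/2440 = 2501 + 1461/2440 = 6103901/2440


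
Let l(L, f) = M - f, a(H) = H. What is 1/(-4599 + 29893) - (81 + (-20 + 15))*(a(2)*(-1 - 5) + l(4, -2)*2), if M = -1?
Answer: 19223441/25294 ≈ 760.00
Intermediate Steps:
l(L, f) = -1 - f
1/(-4599 + 29893) - (81 + (-20 + 15))*(a(2)*(-1 - 5) + l(4, -2)*2) = 1/(-4599 + 29893) - (81 + (-20 + 15))*(2*(-1 - 5) + (-1 - 1*(-2))*2) = 1/25294 - (81 - 5)*(2*(-6) + (-1 + 2)*2) = 1/25294 - 76*(-12 + 1*2) = 1/25294 - 76*(-12 + 2) = 1/25294 - 76*(-10) = 1/25294 - 1*(-760) = 1/25294 + 760 = 19223441/25294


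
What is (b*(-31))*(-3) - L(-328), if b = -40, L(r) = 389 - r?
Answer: -4437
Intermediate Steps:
(b*(-31))*(-3) - L(-328) = -40*(-31)*(-3) - (389 - 1*(-328)) = 1240*(-3) - (389 + 328) = -3720 - 1*717 = -3720 - 717 = -4437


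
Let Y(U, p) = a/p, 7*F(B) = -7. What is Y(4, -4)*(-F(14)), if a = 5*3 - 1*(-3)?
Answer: -9/2 ≈ -4.5000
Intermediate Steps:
F(B) = -1 (F(B) = (⅐)*(-7) = -1)
a = 18 (a = 15 + 3 = 18)
Y(U, p) = 18/p
Y(4, -4)*(-F(14)) = (18/(-4))*(-1*(-1)) = (18*(-¼))*1 = -9/2*1 = -9/2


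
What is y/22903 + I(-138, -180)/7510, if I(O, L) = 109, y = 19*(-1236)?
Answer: -173868413/172001530 ≈ -1.0109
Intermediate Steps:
y = -23484
y/22903 + I(-138, -180)/7510 = -23484/22903 + 109/7510 = -173868413/172001530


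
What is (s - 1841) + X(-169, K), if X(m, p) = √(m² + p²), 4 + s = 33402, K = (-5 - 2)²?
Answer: 31557 + √30962 ≈ 31733.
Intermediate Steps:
K = 49 (K = (-7)² = 49)
s = 33398 (s = -4 + 33402 = 33398)
(s - 1841) + X(-169, K) = (33398 - 1841) + √((-169)² + 49²) = 31557 + √(28561 + 2401) = 31557 + √30962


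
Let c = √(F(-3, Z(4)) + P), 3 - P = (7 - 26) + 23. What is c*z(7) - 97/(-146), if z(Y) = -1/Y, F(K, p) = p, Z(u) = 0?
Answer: 97/146 - I/7 ≈ 0.66438 - 0.14286*I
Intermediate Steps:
P = -1 (P = 3 - ((7 - 26) + 23) = 3 - (-19 + 23) = 3 - 1*4 = 3 - 4 = -1)
c = I (c = √(0 - 1) = √(-1) = I ≈ 1.0*I)
c*z(7) - 97/(-146) = I*(-1/7) - 97/(-146) = I*(-1*⅐) - 97*(-1/146) = I*(-⅐) + 97/146 = -I/7 + 97/146 = 97/146 - I/7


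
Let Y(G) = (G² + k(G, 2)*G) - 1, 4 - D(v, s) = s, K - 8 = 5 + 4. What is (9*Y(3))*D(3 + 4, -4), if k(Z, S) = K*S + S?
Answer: 8352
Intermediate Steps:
K = 17 (K = 8 + (5 + 4) = 8 + 9 = 17)
D(v, s) = 4 - s
k(Z, S) = 18*S (k(Z, S) = 17*S + S = 18*S)
Y(G) = -1 + G² + 36*G (Y(G) = (G² + (18*2)*G) - 1 = (G² + 36*G) - 1 = -1 + G² + 36*G)
(9*Y(3))*D(3 + 4, -4) = (9*(-1 + 3² + 36*3))*(4 - 1*(-4)) = (9*(-1 + 9 + 108))*(4 + 4) = (9*116)*8 = 1044*8 = 8352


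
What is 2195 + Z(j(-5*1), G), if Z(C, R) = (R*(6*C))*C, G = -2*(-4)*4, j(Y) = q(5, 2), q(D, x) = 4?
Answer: 5267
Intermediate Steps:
j(Y) = 4
G = 32 (G = 8*4 = 32)
Z(C, R) = 6*R*C² (Z(C, R) = (6*C*R)*C = 6*R*C²)
2195 + Z(j(-5*1), G) = 2195 + 6*32*4² = 2195 + 6*32*16 = 2195 + 3072 = 5267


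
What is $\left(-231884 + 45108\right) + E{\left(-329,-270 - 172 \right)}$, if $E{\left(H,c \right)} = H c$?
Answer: $-41358$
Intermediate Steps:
$\left(-231884 + 45108\right) + E{\left(-329,-270 - 172 \right)} = \left(-231884 + 45108\right) - 329 \left(-270 - 172\right) = -186776 - -145418 = -186776 + 145418 = -41358$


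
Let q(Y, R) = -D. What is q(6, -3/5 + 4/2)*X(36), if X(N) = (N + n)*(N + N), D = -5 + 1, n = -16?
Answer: 5760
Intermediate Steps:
D = -4
X(N) = 2*N*(-16 + N) (X(N) = (N - 16)*(N + N) = (-16 + N)*(2*N) = 2*N*(-16 + N))
q(Y, R) = 4 (q(Y, R) = -1*(-4) = 4)
q(6, -3/5 + 4/2)*X(36) = 4*(2*36*(-16 + 36)) = 4*(2*36*20) = 4*1440 = 5760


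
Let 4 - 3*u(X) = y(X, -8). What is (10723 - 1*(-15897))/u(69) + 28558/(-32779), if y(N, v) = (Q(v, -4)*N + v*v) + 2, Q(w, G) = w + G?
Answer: 1297927756/12554357 ≈ 103.38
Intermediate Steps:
Q(w, G) = G + w
y(N, v) = 2 + v² + N*(-4 + v) (y(N, v) = ((-4 + v)*N + v*v) + 2 = (N*(-4 + v) + v²) + 2 = (v² + N*(-4 + v)) + 2 = 2 + v² + N*(-4 + v))
u(X) = -62/3 + 4*X (u(X) = 4/3 - (2 + (-8)² + X*(-4 - 8))/3 = 4/3 - (2 + 64 + X*(-12))/3 = 4/3 - (2 + 64 - 12*X)/3 = 4/3 - (66 - 12*X)/3 = 4/3 + (-22 + 4*X) = -62/3 + 4*X)
(10723 - 1*(-15897))/u(69) + 28558/(-32779) = (10723 - 1*(-15897))/(-62/3 + 4*69) + 28558/(-32779) = (10723 + 15897)/(-62/3 + 276) + 28558*(-1/32779) = 26620/(766/3) - 28558/32779 = 26620*(3/766) - 28558/32779 = 39930/383 - 28558/32779 = 1297927756/12554357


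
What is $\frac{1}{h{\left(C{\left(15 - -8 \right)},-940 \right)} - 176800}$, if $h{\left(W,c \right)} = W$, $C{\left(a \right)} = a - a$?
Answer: $- \frac{1}{176800} \approx -5.6561 \cdot 10^{-6}$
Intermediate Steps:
$C{\left(a \right)} = 0$
$\frac{1}{h{\left(C{\left(15 - -8 \right)},-940 \right)} - 176800} = \frac{1}{0 - 176800} = \frac{1}{-176800} = - \frac{1}{176800}$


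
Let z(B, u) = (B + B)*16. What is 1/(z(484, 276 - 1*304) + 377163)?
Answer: 1/392651 ≈ 2.5468e-6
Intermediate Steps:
z(B, u) = 32*B (z(B, u) = (2*B)*16 = 32*B)
1/(z(484, 276 - 1*304) + 377163) = 1/(32*484 + 377163) = 1/(15488 + 377163) = 1/392651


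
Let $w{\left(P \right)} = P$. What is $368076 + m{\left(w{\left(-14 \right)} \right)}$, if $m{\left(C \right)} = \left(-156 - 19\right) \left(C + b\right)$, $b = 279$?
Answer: $321701$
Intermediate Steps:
$m{\left(C \right)} = -48825 - 175 C$ ($m{\left(C \right)} = \left(-156 - 19\right) \left(C + 279\right) = - 175 \left(279 + C\right) = -48825 - 175 C$)
$368076 + m{\left(w{\left(-14 \right)} \right)} = 368076 - 46375 = 321701$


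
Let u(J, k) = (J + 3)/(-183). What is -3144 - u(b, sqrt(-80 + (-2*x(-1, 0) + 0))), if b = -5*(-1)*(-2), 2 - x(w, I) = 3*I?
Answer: -575359/183 ≈ -3144.0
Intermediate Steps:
x(w, I) = 2 - 3*I
b = -10 (b = 5*(-2) = -10)
u(J, k) = -1/61 - J/183 (u(J, k) = (3 + J)*(-1/183) = -1/61 - J/183)
-3144 - u(b, sqrt(-80 + (-2*x(-1, 0) + 0))) = -3144 - (-1/61 - 1/183*(-10)) = -3144 - (-1/61 + 10/183) = -3144 - 1*7/183 = -3144 - 7/183 = -575359/183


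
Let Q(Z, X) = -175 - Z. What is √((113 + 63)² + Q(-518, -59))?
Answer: √31319 ≈ 176.97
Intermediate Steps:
√((113 + 63)² + Q(-518, -59)) = √((113 + 63)² + (-175 - 1*(-518))) = √(176² + (-175 + 518)) = √(30976 + 343) = √31319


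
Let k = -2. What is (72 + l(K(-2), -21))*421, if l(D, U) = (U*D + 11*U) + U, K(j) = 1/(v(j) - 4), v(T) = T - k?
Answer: -294279/4 ≈ -73570.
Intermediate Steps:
v(T) = 2 + T (v(T) = T - 1*(-2) = T + 2 = 2 + T)
K(j) = 1/(-2 + j) (K(j) = 1/((2 + j) - 4) = 1/(-2 + j))
l(D, U) = 12*U + D*U (l(D, U) = (D*U + 11*U) + U = (11*U + D*U) + U = 12*U + D*U)
(72 + l(K(-2), -21))*421 = (72 - 21*(12 + 1/(-2 - 2)))*421 = (72 - 21*(12 + 1/(-4)))*421 = (72 - 21*(12 - ¼))*421 = (72 - 21*47/4)*421 = (72 - 987/4)*421 = -699/4*421 = -294279/4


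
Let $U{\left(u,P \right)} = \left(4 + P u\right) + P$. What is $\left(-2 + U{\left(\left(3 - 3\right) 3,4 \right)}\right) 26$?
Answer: $156$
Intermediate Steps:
$U{\left(u,P \right)} = 4 + P + P u$
$\left(-2 + U{\left(\left(3 - 3\right) 3,4 \right)}\right) 26 = \left(-2 + \left(4 + 4 + 4 \left(3 - 3\right) 3\right)\right) 26 = \left(-2 + \left(4 + 4 + 4 \cdot 0 \cdot 3\right)\right) 26 = \left(-2 + \left(4 + 4 + 4 \cdot 0\right)\right) 26 = \left(-2 + \left(4 + 4 + 0\right)\right) 26 = \left(-2 + 8\right) 26 = 6 \cdot 26 = 156$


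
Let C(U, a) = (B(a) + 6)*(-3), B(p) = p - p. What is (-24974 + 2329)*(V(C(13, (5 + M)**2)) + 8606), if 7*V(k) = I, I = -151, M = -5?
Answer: -194394385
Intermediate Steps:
B(p) = 0
C(U, a) = -18 (C(U, a) = (0 + 6)*(-3) = 6*(-3) = -18)
V(k) = -151/7 (V(k) = (1/7)*(-151) = -151/7)
(-24974 + 2329)*(V(C(13, (5 + M)**2)) + 8606) = (-24974 + 2329)*(-151/7 + 8606) = -22645*60091/7 = -194394385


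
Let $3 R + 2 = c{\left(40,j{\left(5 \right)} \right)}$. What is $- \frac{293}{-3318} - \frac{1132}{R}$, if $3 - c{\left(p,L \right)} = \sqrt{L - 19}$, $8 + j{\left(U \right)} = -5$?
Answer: $- \frac{3752753}{36498} - \frac{4528 i \sqrt{2}}{11} \approx -102.82 - 582.14 i$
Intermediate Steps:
$j{\left(U \right)} = -13$ ($j{\left(U \right)} = -8 - 5 = -13$)
$c{\left(p,L \right)} = 3 - \sqrt{-19 + L}$ ($c{\left(p,L \right)} = 3 - \sqrt{L - 19} = 3 - \sqrt{-19 + L}$)
$R = \frac{1}{3} - \frac{4 i \sqrt{2}}{3}$ ($R = - \frac{2}{3} + \frac{3 - \sqrt{-19 - 13}}{3} = - \frac{2}{3} + \frac{3 - \sqrt{-32}}{3} = - \frac{2}{3} + \frac{3 - 4 i \sqrt{2}}{3} = - \frac{2}{3} + \left(1 - \frac{4 i \sqrt{2}}{3}\right) = \frac{1}{3} - \frac{4 i \sqrt{2}}{3} \approx 0.33333 - 1.8856 i$)
$- \frac{293}{-3318} - \frac{1132}{R} = - \frac{293}{-3318} - \frac{1132}{\frac{1}{3} - \frac{4 i \sqrt{2}}{3}} = \left(-293\right) \left(- \frac{1}{3318}\right) - \frac{1132}{\frac{1}{3} - \frac{4 i \sqrt{2}}{3}} = \frac{293}{3318} - \frac{1132}{\frac{1}{3} - \frac{4 i \sqrt{2}}{3}}$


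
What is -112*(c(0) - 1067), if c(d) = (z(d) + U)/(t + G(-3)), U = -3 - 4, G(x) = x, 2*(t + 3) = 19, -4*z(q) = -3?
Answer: 119704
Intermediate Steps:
z(q) = 3/4 (z(q) = -1/4*(-3) = 3/4)
t = 13/2 (t = -3 + (1/2)*19 = -3 + 19/2 = 13/2 ≈ 6.5000)
U = -7
c(d) = -25/14 (c(d) = (3/4 - 7)/(13/2 - 3) = -25/(4*7/2) = -25/4*2/7 = -25/14)
-112*(c(0) - 1067) = -112*(-25/14 - 1067) = -112*(-14963/14) = 119704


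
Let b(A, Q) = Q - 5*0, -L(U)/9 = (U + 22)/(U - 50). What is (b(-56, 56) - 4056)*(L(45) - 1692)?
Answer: 6285600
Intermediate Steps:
L(U) = -9*(22 + U)/(-50 + U) (L(U) = -9*(U + 22)/(U - 50) = -9*(22 + U)/(-50 + U))
b(A, Q) = Q (b(A, Q) = Q + 0 = Q)
(b(-56, 56) - 4056)*(L(45) - 1692) = (56 - 4056)*(9*(-22 - 1*45)/(-50 + 45) - 1692) = -4000*(9*(-22 - 45)/(-5) - 1692) = -4000*(9*(-⅕)*(-67) - 1692) = -4000*(603/5 - 1692) = -4000*(-7857/5) = 6285600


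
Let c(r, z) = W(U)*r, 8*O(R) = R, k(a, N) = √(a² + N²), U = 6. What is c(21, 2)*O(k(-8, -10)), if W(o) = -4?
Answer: -21*√41 ≈ -134.47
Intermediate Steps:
k(a, N) = √(N² + a²)
O(R) = R/8
c(r, z) = -4*r
c(21, 2)*O(k(-8, -10)) = (-4*21)*(√((-10)² + (-8)²)/8) = -21*√(100 + 64)/2 = -21*√164/2 = -21*2*√41/2 = -21*√41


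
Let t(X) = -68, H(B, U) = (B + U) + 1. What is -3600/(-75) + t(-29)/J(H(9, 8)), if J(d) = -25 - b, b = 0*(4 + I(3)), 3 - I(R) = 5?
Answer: 1268/25 ≈ 50.720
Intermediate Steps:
H(B, U) = 1 + B + U
I(R) = -2 (I(R) = 3 - 1*5 = 3 - 5 = -2)
b = 0 (b = 0*(4 - 2) = 0*2 = 0)
J(d) = -25 (J(d) = -25 - 1*0 = -25 + 0 = -25)
-3600/(-75) + t(-29)/J(H(9, 8)) = -3600/(-75) - 68/(-25) = -3600*(-1/75) - 68*(-1/25) = 48 + 68/25 = 1268/25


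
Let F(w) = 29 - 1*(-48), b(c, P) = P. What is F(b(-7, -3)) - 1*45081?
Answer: -45004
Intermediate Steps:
F(w) = 77 (F(w) = 29 + 48 = 77)
F(b(-7, -3)) - 1*45081 = 77 - 1*45081 = 77 - 45081 = -45004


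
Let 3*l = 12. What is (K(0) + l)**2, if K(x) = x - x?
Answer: 16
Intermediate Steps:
l = 4 (l = (1/3)*12 = 4)
K(x) = 0
(K(0) + l)**2 = (0 + 4)**2 = 4**2 = 16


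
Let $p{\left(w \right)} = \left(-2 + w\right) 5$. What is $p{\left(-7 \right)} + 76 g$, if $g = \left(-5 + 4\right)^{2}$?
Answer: $31$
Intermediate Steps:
$p{\left(w \right)} = -10 + 5 w$
$g = 1$ ($g = \left(-1\right)^{2} = 1$)
$p{\left(-7 \right)} + 76 g = \left(-10 + 5 \left(-7\right)\right) + 76 \cdot 1 = \left(-10 - 35\right) + 76 = -45 + 76 = 31$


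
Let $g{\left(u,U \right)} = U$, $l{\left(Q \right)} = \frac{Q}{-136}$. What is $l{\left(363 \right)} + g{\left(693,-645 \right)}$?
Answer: $- \frac{88083}{136} \approx -647.67$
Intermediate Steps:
$l{\left(Q \right)} = - \frac{Q}{136}$ ($l{\left(Q \right)} = Q \left(- \frac{1}{136}\right) = - \frac{Q}{136}$)
$l{\left(363 \right)} + g{\left(693,-645 \right)} = \left(- \frac{1}{136}\right) 363 - 645 = - \frac{363}{136} - 645 = - \frac{88083}{136}$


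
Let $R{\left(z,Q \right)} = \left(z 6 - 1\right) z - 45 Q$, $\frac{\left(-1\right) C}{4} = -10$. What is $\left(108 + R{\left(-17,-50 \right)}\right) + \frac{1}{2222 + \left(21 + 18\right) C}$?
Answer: $\frac{15540239}{3782} \approx 4109.0$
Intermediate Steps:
$C = 40$ ($C = \left(-4\right) \left(-10\right) = 40$)
$R{\left(z,Q \right)} = - 45 Q + z \left(-1 + 6 z\right)$ ($R{\left(z,Q \right)} = \left(6 z - 1\right) z - 45 Q = \left(-1 + 6 z\right) z - 45 Q = z \left(-1 + 6 z\right) - 45 Q = - 45 Q + z \left(-1 + 6 z\right)$)
$\left(108 + R{\left(-17,-50 \right)}\right) + \frac{1}{2222 + \left(21 + 18\right) C} = \left(108 - \left(-2267 - 1734\right)\right) + \frac{1}{2222 + \left(21 + 18\right) 40} = \left(108 + \left(17 + 2250 + 6 \cdot 289\right)\right) + \frac{1}{2222 + 39 \cdot 40} = \left(108 + \left(17 + 2250 + 1734\right)\right) + \frac{1}{2222 + 1560} = \left(108 + 4001\right) + \frac{1}{3782} = 4109 + \frac{1}{3782} = \frac{15540239}{3782}$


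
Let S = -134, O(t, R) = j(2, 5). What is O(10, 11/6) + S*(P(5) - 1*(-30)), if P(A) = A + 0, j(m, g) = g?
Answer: -4685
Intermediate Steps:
P(A) = A
O(t, R) = 5
O(10, 11/6) + S*(P(5) - 1*(-30)) = 5 - 134*(5 - 1*(-30)) = 5 - 134*(5 + 30) = 5 - 134*35 = 5 - 4690 = -4685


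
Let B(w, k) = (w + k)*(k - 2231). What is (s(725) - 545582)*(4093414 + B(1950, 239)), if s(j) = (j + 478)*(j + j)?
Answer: -320159764832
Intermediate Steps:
s(j) = 2*j*(478 + j) (s(j) = (478 + j)*(2*j) = 2*j*(478 + j))
B(w, k) = (-2231 + k)*(k + w) (B(w, k) = (k + w)*(-2231 + k) = (-2231 + k)*(k + w))
(s(725) - 545582)*(4093414 + B(1950, 239)) = (2*725*(478 + 725) - 545582)*(4093414 + (239² - 2231*239 - 2231*1950 + 239*1950)) = (2*725*1203 - 545582)*(4093414 + (57121 - 533209 - 4350450 + 466050)) = (1744350 - 545582)*(4093414 - 4360488) = 1198768*(-267074) = -320159764832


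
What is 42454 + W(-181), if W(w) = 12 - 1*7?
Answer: 42459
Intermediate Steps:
W(w) = 5 (W(w) = 12 - 7 = 5)
42454 + W(-181) = 42454 + 5 = 42459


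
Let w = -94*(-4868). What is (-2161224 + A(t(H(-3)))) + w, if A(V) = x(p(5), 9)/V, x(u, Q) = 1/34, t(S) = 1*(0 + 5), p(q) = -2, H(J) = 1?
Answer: -289617439/170 ≈ -1.7036e+6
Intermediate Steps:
t(S) = 5 (t(S) = 1*5 = 5)
x(u, Q) = 1/34
w = 457592
A(V) = 1/(34*V)
(-2161224 + A(t(H(-3)))) + w = (-2161224 + (1/34)/5) + 457592 = (-2161224 + (1/34)*(⅕)) + 457592 = (-2161224 + 1/170) + 457592 = -367408079/170 + 457592 = -289617439/170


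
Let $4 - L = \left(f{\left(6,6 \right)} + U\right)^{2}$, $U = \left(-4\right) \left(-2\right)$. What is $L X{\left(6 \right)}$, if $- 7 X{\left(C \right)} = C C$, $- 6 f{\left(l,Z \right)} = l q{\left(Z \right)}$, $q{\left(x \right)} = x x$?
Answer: $\frac{28080}{7} \approx 4011.4$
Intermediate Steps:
$q{\left(x \right)} = x^{2}$
$f{\left(l,Z \right)} = - \frac{l Z^{2}}{6}$
$U = 8$
$X{\left(C \right)} = - \frac{C^{2}}{7}$ ($X{\left(C \right)} = - \frac{C C}{7} = - \frac{C^{2}}{7}$)
$L = -780$ ($L = 4 - \left(\left(- \frac{1}{6}\right) 6 \cdot 6^{2} + 8\right)^{2} = 4 - \left(\left(- \frac{1}{6}\right) 6 \cdot 36 + 8\right)^{2} = 4 - \left(-36 + 8\right)^{2} = 4 - \left(-28\right)^{2} = 4 - 784 = -780$)
$L X{\left(6 \right)} = - 780 \left(- \frac{6^{2}}{7}\right) = - 780 \left(\left(- \frac{1}{7}\right) 36\right) = \left(-780\right) \left(- \frac{36}{7}\right) = \frac{28080}{7}$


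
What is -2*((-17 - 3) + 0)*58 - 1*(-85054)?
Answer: 87374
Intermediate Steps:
-2*((-17 - 3) + 0)*58 - 1*(-85054) = -2*(-20 + 0)*58 + 85054 = -2*(-20)*58 + 85054 = 40*58 + 85054 = 2320 + 85054 = 87374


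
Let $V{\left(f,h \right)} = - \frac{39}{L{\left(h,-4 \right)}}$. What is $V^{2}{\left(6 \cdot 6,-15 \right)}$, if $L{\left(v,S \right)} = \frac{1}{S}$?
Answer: $24336$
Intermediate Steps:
$V{\left(f,h \right)} = 156$ ($V{\left(f,h \right)} = - \frac{39}{\frac{1}{-4}} = - \frac{39}{- \frac{1}{4}} = \left(-39\right) \left(-4\right) = 156$)
$V^{2}{\left(6 \cdot 6,-15 \right)} = 156^{2} = 24336$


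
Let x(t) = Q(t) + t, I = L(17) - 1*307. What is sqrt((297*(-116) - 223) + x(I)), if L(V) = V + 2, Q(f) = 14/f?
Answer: 403*I*sqrt(31)/12 ≈ 186.98*I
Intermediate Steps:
L(V) = 2 + V
I = -288 (I = (2 + 17) - 1*307 = 19 - 307 = -288)
x(t) = t + 14/t (x(t) = 14/t + t = t + 14/t)
sqrt((297*(-116) - 223) + x(I)) = sqrt((297*(-116) - 223) + (-288 + 14/(-288))) = sqrt((-34452 - 223) + (-288 + 14*(-1/288))) = sqrt(-34675 + (-288 - 7/144)) = sqrt(-34675 - 41479/144) = sqrt(-5034679/144) = 403*I*sqrt(31)/12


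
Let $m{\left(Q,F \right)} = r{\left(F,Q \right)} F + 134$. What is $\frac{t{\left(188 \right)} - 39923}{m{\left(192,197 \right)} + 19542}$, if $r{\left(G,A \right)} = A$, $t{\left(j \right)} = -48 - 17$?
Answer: $- \frac{9997}{14375} \approx -0.69544$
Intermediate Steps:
$t{\left(j \right)} = -65$ ($t{\left(j \right)} = -48 - 17 = -65$)
$m{\left(Q,F \right)} = 134 + F Q$ ($m{\left(Q,F \right)} = Q F + 134 = F Q + 134 = 134 + F Q$)
$\frac{t{\left(188 \right)} - 39923}{m{\left(192,197 \right)} + 19542} = \frac{-65 - 39923}{\left(134 + 197 \cdot 192\right) + 19542} = - \frac{39988}{\left(134 + 37824\right) + 19542} = - \frac{39988}{37958 + 19542} = - \frac{39988}{57500} = \left(-39988\right) \frac{1}{57500} = - \frac{9997}{14375}$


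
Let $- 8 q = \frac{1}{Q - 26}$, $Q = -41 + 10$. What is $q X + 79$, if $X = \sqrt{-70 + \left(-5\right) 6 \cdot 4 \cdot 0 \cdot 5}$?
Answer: $79 + \frac{i \sqrt{70}}{456} \approx 79.0 + 0.018348 i$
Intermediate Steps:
$Q = -31$
$q = \frac{1}{456}$ ($q = - \frac{1}{8 \left(-31 - 26\right)} = - \frac{1}{8 \left(-57\right)} = \left(- \frac{1}{8}\right) \left(- \frac{1}{57}\right) = \frac{1}{456} \approx 0.002193$)
$X = i \sqrt{70}$ ($X = \sqrt{-70 - 30 \cdot 0 \cdot 5} = \sqrt{-70 - 0} = \sqrt{-70 + 0} = \sqrt{-70} = i \sqrt{70} \approx 8.3666 i$)
$q X + 79 = \frac{i \sqrt{70}}{456} + 79 = 79 + \frac{i \sqrt{70}}{456}$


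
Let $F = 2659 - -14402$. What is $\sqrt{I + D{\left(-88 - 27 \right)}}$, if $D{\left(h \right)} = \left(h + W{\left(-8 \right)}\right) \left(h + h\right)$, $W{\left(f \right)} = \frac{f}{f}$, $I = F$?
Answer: $3 \sqrt{4809} \approx 208.04$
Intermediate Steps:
$F = 17061$ ($F = 2659 + 14402 = 17061$)
$I = 17061$
$W{\left(f \right)} = 1$
$D{\left(h \right)} = 2 h \left(1 + h\right)$ ($D{\left(h \right)} = \left(h + 1\right) \left(h + h\right) = \left(1 + h\right) 2 h = 2 h \left(1 + h\right)$)
$\sqrt{I + D{\left(-88 - 27 \right)}} = \sqrt{17061 + 2 \left(-88 - 27\right) \left(1 - 115\right)} = \sqrt{17061 + 2 \left(-115\right) \left(1 - 115\right)} = \sqrt{17061 + 2 \left(-115\right) \left(-114\right)} = \sqrt{17061 + 26220} = \sqrt{43281} = 3 \sqrt{4809}$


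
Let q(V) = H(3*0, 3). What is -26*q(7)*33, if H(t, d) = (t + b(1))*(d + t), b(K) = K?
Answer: -2574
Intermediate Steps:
H(t, d) = (1 + t)*(d + t) (H(t, d) = (t + 1)*(d + t) = (1 + t)*(d + t))
q(V) = 3 (q(V) = 3 + 3*0 + (3*0)² + 3*(3*0) = 3 + 0 + 0² + 3*0 = 3 + 0 + 0 + 0 = 3)
-26*q(7)*33 = -26*3*33 = -78*33 = -2574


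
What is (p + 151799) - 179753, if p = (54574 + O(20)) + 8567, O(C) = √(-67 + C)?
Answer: 35187 + I*√47 ≈ 35187.0 + 6.8557*I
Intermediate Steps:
p = 63141 + I*√47 (p = (54574 + √(-67 + 20)) + 8567 = (54574 + √(-47)) + 8567 = (54574 + I*√47) + 8567 = 63141 + I*√47 ≈ 63141.0 + 6.8557*I)
(p + 151799) - 179753 = ((63141 + I*√47) + 151799) - 179753 = (214940 + I*√47) - 179753 = 35187 + I*√47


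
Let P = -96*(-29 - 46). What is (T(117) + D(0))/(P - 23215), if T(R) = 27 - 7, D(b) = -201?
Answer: 181/16015 ≈ 0.011302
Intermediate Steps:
T(R) = 20
P = 7200 (P = -96*(-75) = 7200)
(T(117) + D(0))/(P - 23215) = (20 - 201)/(7200 - 23215) = -181/(-16015) = -181*(-1/16015) = 181/16015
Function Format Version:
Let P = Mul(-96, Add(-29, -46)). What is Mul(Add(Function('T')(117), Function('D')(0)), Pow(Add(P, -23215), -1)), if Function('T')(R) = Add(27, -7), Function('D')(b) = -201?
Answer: Rational(181, 16015) ≈ 0.011302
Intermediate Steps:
Function('T')(R) = 20
P = 7200 (P = Mul(-96, -75) = 7200)
Mul(Add(Function('T')(117), Function('D')(0)), Pow(Add(P, -23215), -1)) = Mul(Add(20, -201), Pow(Add(7200, -23215), -1)) = Mul(-181, Pow(-16015, -1)) = Mul(-181, Rational(-1, 16015)) = Rational(181, 16015)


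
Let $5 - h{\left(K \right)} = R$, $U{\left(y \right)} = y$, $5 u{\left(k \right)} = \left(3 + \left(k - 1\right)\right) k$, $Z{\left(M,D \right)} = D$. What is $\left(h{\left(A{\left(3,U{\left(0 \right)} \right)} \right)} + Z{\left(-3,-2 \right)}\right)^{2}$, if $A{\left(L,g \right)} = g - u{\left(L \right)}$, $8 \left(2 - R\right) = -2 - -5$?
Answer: $\frac{121}{64} \approx 1.8906$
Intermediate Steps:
$u{\left(k \right)} = \frac{k \left(2 + k\right)}{5}$ ($u{\left(k \right)} = \frac{\left(3 + \left(k - 1\right)\right) k}{5} = \frac{\left(3 + \left(-1 + k\right)\right) k}{5} = \frac{\left(2 + k\right) k}{5} = \frac{k \left(2 + k\right)}{5}$)
$R = \frac{13}{8}$ ($R = 2 - \frac{-2 - -5}{8} = 2 - \frac{-2 + 5}{8} = 2 - \frac{3}{8} = \frac{13}{8} \approx 1.625$)
$A{\left(L,g \right)} = g - \frac{L \left(2 + L\right)}{5}$
$h{\left(K \right)} = \frac{27}{8}$ ($h{\left(K \right)} = 5 - \frac{13}{8} = \frac{27}{8}$)
$\left(h{\left(A{\left(3,U{\left(0 \right)} \right)} \right)} + Z{\left(-3,-2 \right)}\right)^{2} = \left(\frac{27}{8} - 2\right)^{2} = \left(\frac{11}{8}\right)^{2} = \frac{121}{64}$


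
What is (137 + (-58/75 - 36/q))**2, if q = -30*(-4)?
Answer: 415711321/22500 ≈ 18476.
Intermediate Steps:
q = 120
(137 + (-58/75 - 36/q))**2 = (137 + (-58/75 - 36/120))**2 = (137 + (-58*1/75 - 36*1/120))**2 = (137 + (-58/75 - 3/10))**2 = (137 - 161/150)**2 = (20389/150)**2 = 415711321/22500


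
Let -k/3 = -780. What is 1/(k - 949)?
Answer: 1/1391 ≈ 0.00071891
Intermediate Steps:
k = 2340 (k = -3*(-780) = 2340)
1/(k - 949) = 1/(2340 - 949) = 1/1391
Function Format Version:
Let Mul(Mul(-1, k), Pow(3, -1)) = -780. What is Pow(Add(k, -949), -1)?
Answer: Rational(1, 1391) ≈ 0.00071891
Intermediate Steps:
k = 2340 (k = Mul(-3, -780) = 2340)
Pow(Add(k, -949), -1) = Pow(Add(2340, -949), -1) = Pow(1391, -1) = Rational(1, 1391)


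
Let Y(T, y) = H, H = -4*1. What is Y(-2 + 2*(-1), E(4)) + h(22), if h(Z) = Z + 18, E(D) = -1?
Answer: 36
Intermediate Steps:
H = -4
h(Z) = 18 + Z
Y(T, y) = -4
Y(-2 + 2*(-1), E(4)) + h(22) = -4 + (18 + 22) = -4 + 40 = 36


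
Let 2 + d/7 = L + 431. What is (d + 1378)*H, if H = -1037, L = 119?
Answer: -5406918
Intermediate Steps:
d = 3836 (d = -14 + 7*(119 + 431) = -14 + 7*550 = -14 + 3850 = 3836)
(d + 1378)*H = (3836 + 1378)*(-1037) = 5214*(-1037) = -5406918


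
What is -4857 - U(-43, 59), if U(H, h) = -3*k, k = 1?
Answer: -4854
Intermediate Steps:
U(H, h) = -3 (U(H, h) = -3*1 = -3)
-4857 - U(-43, 59) = -4857 - 1*(-3) = -4857 + 3 = -4854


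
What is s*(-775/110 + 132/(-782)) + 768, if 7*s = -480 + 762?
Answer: 14372139/30107 ≈ 477.37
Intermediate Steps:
s = 282/7 (s = (-480 + 762)/7 = (⅐)*282 = 282/7 ≈ 40.286)
s*(-775/110 + 132/(-782)) + 768 = 282*(-775/110 + 132/(-782))/7 + 768 = 282*(-775*1/110 + 132*(-1/782))/7 + 768 = 282*(-155/22 - 66/391)/7 + 768 = (282/7)*(-62057/8602) + 768 = -8750037/30107 + 768 = 14372139/30107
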